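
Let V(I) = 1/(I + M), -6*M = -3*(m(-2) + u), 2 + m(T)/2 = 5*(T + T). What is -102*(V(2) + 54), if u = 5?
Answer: -192576/35 ≈ -5502.2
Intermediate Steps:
m(T) = -4 + 20*T (m(T) = -4 + 2*(5*(T + T)) = -4 + 2*(5*(2*T)) = -4 + 2*(10*T) = -4 + 20*T)
M = -39/2 (M = -(-1)*((-4 + 20*(-2)) + 5)/2 = -(-1)*((-4 - 40) + 5)/2 = -(-1)*(-44 + 5)/2 = -(-1)*(-39)/2 = -⅙*117 = -39/2 ≈ -19.500)
V(I) = 1/(-39/2 + I) (V(I) = 1/(I - 39/2) = 1/(-39/2 + I))
-102*(V(2) + 54) = -102*(2/(-39 + 2*2) + 54) = -102*(2/(-39 + 4) + 54) = -102*(2/(-35) + 54) = -102*(2*(-1/35) + 54) = -102*(-2/35 + 54) = -102*1888/35 = -192576/35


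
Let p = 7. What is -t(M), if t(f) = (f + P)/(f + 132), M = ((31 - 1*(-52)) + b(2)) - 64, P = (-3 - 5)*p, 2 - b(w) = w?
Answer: 37/151 ≈ 0.24503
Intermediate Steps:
b(w) = 2 - w
P = -56 (P = (-3 - 5)*7 = -8*7 = -56)
M = 19 (M = ((31 - 1*(-52)) + (2 - 1*2)) - 64 = ((31 + 52) + (2 - 2)) - 64 = (83 + 0) - 64 = 83 - 64 = 19)
t(f) = (-56 + f)/(132 + f) (t(f) = (f - 56)/(f + 132) = (-56 + f)/(132 + f))
-t(M) = -(-56 + 19)/(132 + 19) = -(-37)/151 = -1*(-37/151) = 37/151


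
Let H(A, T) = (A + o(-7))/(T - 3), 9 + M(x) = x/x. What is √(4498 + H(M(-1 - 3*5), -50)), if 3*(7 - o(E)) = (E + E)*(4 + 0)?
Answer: √40479/3 ≈ 67.065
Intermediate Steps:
o(E) = 7 - 8*E/3 (o(E) = 7 - (E + E)*(4 + 0)/3 = 7 - 2*E*4/3 = 7 - 8*E/3)
M(x) = -8 (M(x) = -9 + x/x = -9 + 1 = -8)
H(A, T) = (77/3 + A)/(-3 + T) (H(A, T) = (A + (7 - 8/3*(-7)))/(T - 3) = (A + (7 + 56/3))/(-3 + T) = (A + 77/3)/(-3 + T) = (77/3 + A)/(-3 + T))
√(4498 + H(M(-1 - 3*5), -50)) = √(4498 + (77/3 - 8)/(-3 - 50)) = √(4498 + (53/3)/(-53)) = √(4498 - 1/53*53/3) = √(4498 - ⅓) = √(13493/3) = √40479/3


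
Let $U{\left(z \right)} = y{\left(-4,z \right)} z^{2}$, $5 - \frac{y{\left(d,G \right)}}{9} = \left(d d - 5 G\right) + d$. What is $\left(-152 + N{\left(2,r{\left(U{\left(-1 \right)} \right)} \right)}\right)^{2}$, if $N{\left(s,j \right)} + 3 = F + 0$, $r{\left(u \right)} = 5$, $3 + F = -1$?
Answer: $25281$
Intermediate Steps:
$F = -4$ ($F = -3 - 1 = -4$)
$y{\left(d,G \right)} = 45 - 9 d - 9 d^{2} + 45 G$ ($y{\left(d,G \right)} = 45 - 9 \left(\left(d d - 5 G\right) + d\right) = 45 - 9 \left(\left(d^{2} - 5 G\right) + d\right) = 45 - 9 \left(d + d^{2} - 5 G\right) = 45 - \left(- 45 G + 9 d + 9 d^{2}\right) = 45 - 9 d - 9 d^{2} + 45 G$)
$U{\left(z \right)} = z^{2} \left(-63 + 45 z\right)$ ($U{\left(z \right)} = \left(45 - -36 - 9 \left(-4\right)^{2} + 45 z\right) z^{2} = \left(45 + 36 - 144 + 45 z\right) z^{2} = \left(-63 + 45 z\right) z^{2} = z^{2} \left(-63 + 45 z\right)$)
$N{\left(s,j \right)} = -7$ ($N{\left(s,j \right)} = -3 + \left(-4 + 0\right) = -3 - 4 = -7$)
$\left(-152 + N{\left(2,r{\left(U{\left(-1 \right)} \right)} \right)}\right)^{2} = \left(-152 - 7\right)^{2} = \left(-159\right)^{2} = 25281$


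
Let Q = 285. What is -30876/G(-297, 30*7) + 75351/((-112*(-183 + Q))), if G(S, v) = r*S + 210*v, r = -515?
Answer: -1689002081/250128480 ≈ -6.7525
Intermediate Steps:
G(S, v) = -515*S + 210*v
-30876/G(-297, 30*7) + 75351/((-112*(-183 + Q))) = -30876/(-515*(-297) + 210*(30*7)) + 75351/((-112*(-183 + 285))) = -30876/(152955 + 210*210) + 75351/((-112*102)) = -30876/(152955 + 44100) + 75351/(-11424) = -30876/197055 + 75351*(-1/11424) = -30876*1/197055 - 25117/3808 = -10292/65685 - 25117/3808 = -1689002081/250128480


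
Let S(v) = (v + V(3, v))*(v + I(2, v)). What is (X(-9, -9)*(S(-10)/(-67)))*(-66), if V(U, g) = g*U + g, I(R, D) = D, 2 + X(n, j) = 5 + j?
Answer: -396000/67 ≈ -5910.4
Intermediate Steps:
X(n, j) = 3 + j (X(n, j) = -2 + (5 + j) = 3 + j)
V(U, g) = g + U*g (V(U, g) = U*g + g = g + U*g)
S(v) = 10*v² (S(v) = (v + v*(1 + 3))*(v + v) = (v + v*4)*(2*v) = (v + 4*v)*(2*v) = (5*v)*(2*v) = 10*v²)
(X(-9, -9)*(S(-10)/(-67)))*(-66) = ((3 - 9)*((10*(-10)²)/(-67)))*(-66) = -6*10*100*(-1)/67*(-66) = -6000*(-1)/67*(-66) = -6*(-1000/67)*(-66) = (6000/67)*(-66) = -396000/67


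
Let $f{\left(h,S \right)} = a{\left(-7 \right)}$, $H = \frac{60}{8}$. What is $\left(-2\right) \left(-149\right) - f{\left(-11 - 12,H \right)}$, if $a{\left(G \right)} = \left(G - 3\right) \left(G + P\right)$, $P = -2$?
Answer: $208$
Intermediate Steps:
$H = \frac{15}{2}$ ($H = 60 \cdot \frac{1}{8} = \frac{15}{2} \approx 7.5$)
$a{\left(G \right)} = \left(-3 + G\right) \left(-2 + G\right)$ ($a{\left(G \right)} = \left(G - 3\right) \left(G - 2\right) = \left(-3 + G\right) \left(-2 + G\right)$)
$f{\left(h,S \right)} = 90$ ($f{\left(h,S \right)} = 6 + \left(-7\right)^{2} - -35 = 6 + 49 + 35 = 90$)
$\left(-2\right) \left(-149\right) - f{\left(-11 - 12,H \right)} = \left(-2\right) \left(-149\right) - 90 = 298 - 90 = 208$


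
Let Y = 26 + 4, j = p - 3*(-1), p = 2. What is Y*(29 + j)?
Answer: 1020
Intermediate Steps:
j = 5 (j = 2 - 3*(-1) = 2 + 3 = 5)
Y = 30
Y*(29 + j) = 30*(29 + 5) = 30*34 = 1020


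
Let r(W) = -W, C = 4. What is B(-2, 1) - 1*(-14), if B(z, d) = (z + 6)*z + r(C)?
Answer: 2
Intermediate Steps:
B(z, d) = -4 + z*(6 + z) (B(z, d) = (z + 6)*z - 1*4 = (6 + z)*z - 4 = z*(6 + z) - 4 = -4 + z*(6 + z))
B(-2, 1) - 1*(-14) = (-4 + (-2)² + 6*(-2)) - 1*(-14) = (-4 + 4 - 12) + 14 = -12 + 14 = 2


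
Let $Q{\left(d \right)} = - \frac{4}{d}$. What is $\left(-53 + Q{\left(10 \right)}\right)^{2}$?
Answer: $\frac{71289}{25} \approx 2851.6$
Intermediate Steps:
$\left(-53 + Q{\left(10 \right)}\right)^{2} = \left(-53 - \frac{4}{10}\right)^{2} = \left(-53 - \frac{2}{5}\right)^{2} = \left(- \frac{267}{5}\right)^{2} = \frac{71289}{25}$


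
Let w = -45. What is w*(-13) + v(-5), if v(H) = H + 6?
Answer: 586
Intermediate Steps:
v(H) = 6 + H
w*(-13) + v(-5) = -45*(-13) + (6 - 5) = 585 + 1 = 586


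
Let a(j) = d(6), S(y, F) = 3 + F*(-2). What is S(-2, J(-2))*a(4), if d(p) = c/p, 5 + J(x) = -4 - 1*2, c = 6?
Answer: 25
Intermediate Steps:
J(x) = -11 (J(x) = -5 + (-4 - 1*2) = -5 + (-4 - 2) = -5 - 6 = -11)
d(p) = 6/p
S(y, F) = 3 - 2*F
a(j) = 1 (a(j) = 6/6 = 6*(⅙) = 1)
S(-2, J(-2))*a(4) = (3 - 2*(-11))*1 = (3 + 22)*1 = 25*1 = 25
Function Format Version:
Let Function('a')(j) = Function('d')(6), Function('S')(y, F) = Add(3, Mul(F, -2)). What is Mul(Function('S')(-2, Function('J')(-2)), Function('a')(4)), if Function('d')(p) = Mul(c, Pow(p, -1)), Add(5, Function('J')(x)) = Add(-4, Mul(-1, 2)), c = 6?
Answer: 25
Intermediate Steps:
Function('J')(x) = -11 (Function('J')(x) = Add(-5, Add(-4, Mul(-1, 2))) = Add(-5, Add(-4, -2)) = Add(-5, -6) = -11)
Function('d')(p) = Mul(6, Pow(p, -1))
Function('S')(y, F) = Add(3, Mul(-2, F))
Function('a')(j) = 1 (Function('a')(j) = Mul(6, Pow(6, -1)) = Mul(6, Rational(1, 6)) = 1)
Mul(Function('S')(-2, Function('J')(-2)), Function('a')(4)) = Mul(Add(3, Mul(-2, -11)), 1) = Mul(Add(3, 22), 1) = Mul(25, 1) = 25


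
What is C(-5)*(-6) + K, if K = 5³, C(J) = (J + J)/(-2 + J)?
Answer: 815/7 ≈ 116.43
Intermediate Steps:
C(J) = 2*J/(-2 + J) (C(J) = (2*J)/(-2 + J) = 2*J/(-2 + J))
K = 125
C(-5)*(-6) + K = (2*(-5)/(-2 - 5))*(-6) + 125 = (2*(-5)/(-7))*(-6) + 125 = (2*(-5)*(-⅐))*(-6) + 125 = (10/7)*(-6) + 125 = -60/7 + 125 = 815/7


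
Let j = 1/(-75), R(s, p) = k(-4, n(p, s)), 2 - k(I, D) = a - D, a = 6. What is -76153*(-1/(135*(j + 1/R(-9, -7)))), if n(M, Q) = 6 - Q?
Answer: 4188415/576 ≈ 7271.6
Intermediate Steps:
k(I, D) = -4 + D (k(I, D) = 2 - (6 - D) = 2 + (-6 + D) = -4 + D)
R(s, p) = 2 - s (R(s, p) = -4 + (6 - s) = 2 - s)
j = -1/75 ≈ -0.013333
-76153*(-1/(135*(j + 1/R(-9, -7)))) = -76153*(-1/(135*(-1/75 + 1/(2 - 1*(-9))))) = -76153*(-1/(135*(-1/75 + 1/(2 + 9)))) = -76153*(-1/(135*(-1/75 + 1/11))) = -76153/((-135*64/825)) = -76153/(-576/55) = -76153*(-55/576) = 4188415/576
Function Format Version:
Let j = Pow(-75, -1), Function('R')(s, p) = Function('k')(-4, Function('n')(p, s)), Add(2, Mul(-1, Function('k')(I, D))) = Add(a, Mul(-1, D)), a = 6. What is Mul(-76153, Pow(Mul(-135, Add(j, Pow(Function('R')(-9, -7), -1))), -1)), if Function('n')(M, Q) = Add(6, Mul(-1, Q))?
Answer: Rational(4188415, 576) ≈ 7271.6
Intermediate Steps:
Function('k')(I, D) = Add(-4, D) (Function('k')(I, D) = Add(2, Mul(-1, Add(6, Mul(-1, D)))) = Add(2, Add(-6, D)) = Add(-4, D))
Function('R')(s, p) = Add(2, Mul(-1, s)) (Function('R')(s, p) = Add(-4, Add(6, Mul(-1, s))) = Add(2, Mul(-1, s)))
j = Rational(-1, 75) ≈ -0.013333
Mul(-76153, Pow(Mul(-135, Add(j, Pow(Function('R')(-9, -7), -1))), -1)) = Mul(-76153, Pow(Mul(-135, Add(Rational(-1, 75), Pow(Add(2, Mul(-1, -9)), -1))), -1)) = Mul(-76153, Pow(Mul(-135, Add(Rational(-1, 75), Pow(Add(2, 9), -1))), -1)) = Mul(-76153, Pow(Mul(-135, Add(Rational(-1, 75), Pow(11, -1))), -1)) = Mul(-76153, Pow(Mul(-135, Add(Rational(-1, 75), Rational(1, 11))), -1)) = Mul(-76153, Pow(Mul(-135, Rational(64, 825)), -1)) = Mul(-76153, Pow(Rational(-576, 55), -1)) = Mul(-76153, Rational(-55, 576)) = Rational(4188415, 576)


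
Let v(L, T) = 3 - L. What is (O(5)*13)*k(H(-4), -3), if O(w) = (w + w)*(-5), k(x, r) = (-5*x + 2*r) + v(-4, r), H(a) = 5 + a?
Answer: 2600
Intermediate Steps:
k(x, r) = 7 - 5*x + 2*r (k(x, r) = (-5*x + 2*r) + (3 - 1*(-4)) = (-5*x + 2*r) + (3 + 4) = (-5*x + 2*r) + 7 = 7 - 5*x + 2*r)
O(w) = -10*w (O(w) = (2*w)*(-5) = -10*w)
(O(5)*13)*k(H(-4), -3) = (-10*5*13)*(7 - 5*(5 - 4) + 2*(-3)) = (-50*13)*(7 - 5*1 - 6) = -650*(7 - 5 - 6) = -650*(-4) = 2600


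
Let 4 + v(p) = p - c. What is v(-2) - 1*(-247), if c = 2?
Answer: 239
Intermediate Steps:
v(p) = -6 + p (v(p) = -4 + (p - 1*2) = -4 + (p - 2) = -4 + (-2 + p) = -6 + p)
v(-2) - 1*(-247) = (-6 - 2) - 1*(-247) = -8 + 247 = 239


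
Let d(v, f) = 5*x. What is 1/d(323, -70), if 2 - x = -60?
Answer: 1/310 ≈ 0.0032258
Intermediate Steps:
x = 62 (x = 2 - 1*(-60) = 2 + 60 = 62)
d(v, f) = 310 (d(v, f) = 5*62 = 310)
1/d(323, -70) = 1/310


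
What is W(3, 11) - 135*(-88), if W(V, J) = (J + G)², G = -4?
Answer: 11929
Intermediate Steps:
W(V, J) = (-4 + J)² (W(V, J) = (J - 4)² = (-4 + J)²)
W(3, 11) - 135*(-88) = (-4 + 11)² - 135*(-88) = 7² + 11880 = 49 + 11880 = 11929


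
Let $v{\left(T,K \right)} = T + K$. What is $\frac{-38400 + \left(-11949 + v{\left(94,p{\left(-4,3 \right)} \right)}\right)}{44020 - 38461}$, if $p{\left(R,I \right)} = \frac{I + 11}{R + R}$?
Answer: $- \frac{67009}{7412} \approx -9.0406$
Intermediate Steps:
$p{\left(R,I \right)} = \frac{11 + I}{2 R}$
$v{\left(T,K \right)} = K + T$
$\frac{-38400 + \left(-11949 + v{\left(94,p{\left(-4,3 \right)} \right)}\right)}{44020 - 38461} = \frac{-38400 - \left(11855 - \frac{11 + 3}{2 \left(-4\right)}\right)}{44020 - 38461} = \frac{-38400 - \left(11855 + \frac{7}{4}\right)}{5559} = \left(-38400 + \left(-11949 + \left(- \frac{7}{4} + 94\right)\right)\right) \frac{1}{5559} = \left(-38400 + \left(-11949 + \frac{369}{4}\right)\right) \frac{1}{5559} = \left(-38400 - \frac{47427}{4}\right) \frac{1}{5559} = \left(- \frac{201027}{4}\right) \frac{1}{5559} = - \frac{67009}{7412}$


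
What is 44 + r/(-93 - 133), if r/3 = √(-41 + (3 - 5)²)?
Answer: 44 - 3*I*√37/226 ≈ 44.0 - 0.080745*I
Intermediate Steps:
r = 3*I*√37 (r = 3*√(-41 + (3 - 5)²) = 3*√(-41 + (-2)²) = 3*√(-41 + 4) = 3*√(-37) = 3*(I*√37) = 3*I*√37 ≈ 18.248*I)
44 + r/(-93 - 133) = 44 + (3*I*√37)/(-93 - 133) = 44 + (3*I*√37)/(-226) = 44 + (3*I*√37)*(-1/226) = 44 - 3*I*√37/226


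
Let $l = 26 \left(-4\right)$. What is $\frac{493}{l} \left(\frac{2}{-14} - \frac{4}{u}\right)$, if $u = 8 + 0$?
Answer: $\frac{4437}{1456} \approx 3.0474$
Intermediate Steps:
$l = -104$
$u = 8$
$\frac{493}{l} \left(\frac{2}{-14} - \frac{4}{u}\right) = \frac{493}{-104} \left(\frac{2}{-14} - \frac{4}{8}\right) = 493 \left(- \frac{1}{104}\right) \left(2 \left(- \frac{1}{14}\right) - \frac{1}{2}\right) = - \frac{493 \left(- \frac{1}{7} - \frac{1}{2}\right)}{104} = \left(- \frac{493}{104}\right) \left(- \frac{9}{14}\right) = \frac{4437}{1456}$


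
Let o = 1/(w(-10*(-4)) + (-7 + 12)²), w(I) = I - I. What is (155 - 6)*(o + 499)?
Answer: 1858924/25 ≈ 74357.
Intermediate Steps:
w(I) = 0
o = 1/25 (o = 1/(0 + (-7 + 12)²) = 1/(0 + 5²) = 1/(0 + 25) = 1/25 ≈ 0.040000)
(155 - 6)*(o + 499) = (155 - 6)*(1/25 + 499) = 149*(12476/25) = 1858924/25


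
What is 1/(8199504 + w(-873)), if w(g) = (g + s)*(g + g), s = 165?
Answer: 1/9435672 ≈ 1.0598e-7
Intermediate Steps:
w(g) = 2*g*(165 + g) (w(g) = (g + 165)*(g + g) = (165 + g)*(2*g) = 2*g*(165 + g))
1/(8199504 + w(-873)) = 1/(8199504 + 2*(-873)*(165 - 873)) = 1/(8199504 + 2*(-873)*(-708)) = 1/(8199504 + 1236168) = 1/9435672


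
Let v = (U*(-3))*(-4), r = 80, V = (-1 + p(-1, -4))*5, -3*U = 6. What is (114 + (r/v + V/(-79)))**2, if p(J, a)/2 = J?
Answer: 690270529/56169 ≈ 12289.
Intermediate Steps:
U = -2 (U = -1/3*6 = -2)
p(J, a) = 2*J
V = -15 (V = (-1 + 2*(-1))*5 = (-1 - 2)*5 = -3*5 = -15)
v = -24 (v = -2*(-3)*(-4) = 6*(-4) = -24)
(114 + (r/v + V/(-79)))**2 = (114 + (80/(-24) - 15/(-79)))**2 = (114 + (80*(-1/24) - 15*(-1/79)))**2 = (114 + (-10/3 + 15/79))**2 = (114 - 745/237)**2 = (26273/237)**2 = 690270529/56169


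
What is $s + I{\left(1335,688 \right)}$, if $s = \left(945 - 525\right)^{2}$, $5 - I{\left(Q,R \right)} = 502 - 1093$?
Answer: $176996$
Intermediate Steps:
$I{\left(Q,R \right)} = 596$ ($I{\left(Q,R \right)} = 5 - \left(502 - 1093\right) = 5 - -591 = 5 + 591 = 596$)
$s = 176400$ ($s = 420^{2} = 176400$)
$s + I{\left(1335,688 \right)} = 176400 + 596 = 176996$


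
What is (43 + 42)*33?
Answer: 2805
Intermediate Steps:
(43 + 42)*33 = 85*33 = 2805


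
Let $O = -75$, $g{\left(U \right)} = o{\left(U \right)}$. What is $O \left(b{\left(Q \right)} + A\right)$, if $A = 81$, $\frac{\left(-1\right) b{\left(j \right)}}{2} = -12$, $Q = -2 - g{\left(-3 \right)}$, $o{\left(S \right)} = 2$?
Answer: $-7875$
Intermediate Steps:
$g{\left(U \right)} = 2$
$Q = -4$ ($Q = -2 - 2 = -4$)
$b{\left(j \right)} = 24$ ($b{\left(j \right)} = \left(-2\right) \left(-12\right) = 24$)
$O \left(b{\left(Q \right)} + A\right) = - 75 \left(24 + 81\right) = \left(-75\right) 105 = -7875$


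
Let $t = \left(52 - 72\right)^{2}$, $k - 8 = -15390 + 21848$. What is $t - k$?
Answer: $-6066$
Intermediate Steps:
$k = 6466$ ($k = 8 + \left(-15390 + 21848\right) = 8 + 6458 = 6466$)
$t = 400$ ($t = \left(-20\right)^{2} = 400$)
$t - k = 400 - 6466 = -6066$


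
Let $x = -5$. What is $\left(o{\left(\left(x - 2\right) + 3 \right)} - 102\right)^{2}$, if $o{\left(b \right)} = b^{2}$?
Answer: $7396$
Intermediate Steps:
$\left(o{\left(\left(x - 2\right) + 3 \right)} - 102\right)^{2} = \left(\left(\left(-5 - 2\right) + 3\right)^{2} - 102\right)^{2} = \left(\left(-7 + 3\right)^{2} - 102\right)^{2} = \left(\left(-4\right)^{2} - 102\right)^{2} = \left(16 - 102\right)^{2} = \left(-86\right)^{2} = 7396$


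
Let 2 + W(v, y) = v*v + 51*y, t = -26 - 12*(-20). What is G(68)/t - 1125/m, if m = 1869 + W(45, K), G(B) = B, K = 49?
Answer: 96919/683837 ≈ 0.14173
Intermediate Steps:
t = 214 (t = -26 + 240 = 214)
W(v, y) = -2 + v² + 51*y (W(v, y) = -2 + (v*v + 51*y) = -2 + (v² + 51*y) = -2 + v² + 51*y)
m = 6391 (m = 1869 + (-2 + 45² + 51*49) = 1869 + (-2 + 2025 + 2499) = 1869 + 4522 = 6391)
G(68)/t - 1125/m = 68/214 - 1125/6391 = 68*(1/214) - 1125*1/6391 = 34/107 - 1125/6391 = 96919/683837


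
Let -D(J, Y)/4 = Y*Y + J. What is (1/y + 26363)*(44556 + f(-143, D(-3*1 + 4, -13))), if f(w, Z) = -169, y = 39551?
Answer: 46281570942418/39551 ≈ 1.1702e+9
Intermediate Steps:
D(J, Y) = -4*J - 4*Y² (D(J, Y) = -4*(Y*Y + J) = -4*(Y² + J) = -4*(J + Y²) = -4*J - 4*Y²)
(1/y + 26363)*(44556 + f(-143, D(-3*1 + 4, -13))) = (1/39551 + 26363)*(44556 - 169) = (1/39551 + 26363)*44387 = (1042683014/39551)*44387 = 46281570942418/39551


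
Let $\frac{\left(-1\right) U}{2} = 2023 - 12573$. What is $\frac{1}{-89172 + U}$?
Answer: $- \frac{1}{68072} \approx -1.469 \cdot 10^{-5}$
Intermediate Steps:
$U = 21100$ ($U = - 2 \left(2023 - 12573\right) = \left(-2\right) \left(-10550\right) = 21100$)
$\frac{1}{-89172 + U} = \frac{1}{-89172 + 21100} = \frac{1}{-68072} = - \frac{1}{68072}$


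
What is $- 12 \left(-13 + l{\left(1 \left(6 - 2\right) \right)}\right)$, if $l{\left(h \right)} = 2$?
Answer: $132$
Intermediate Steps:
$- 12 \left(-13 + l{\left(1 \left(6 - 2\right) \right)}\right) = - 12 \left(-13 + 2\right) = \left(-12\right) \left(-11\right) = 132$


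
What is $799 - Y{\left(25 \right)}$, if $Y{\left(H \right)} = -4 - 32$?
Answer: $835$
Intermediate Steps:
$Y{\left(H \right)} = -36$
$799 - Y{\left(25 \right)} = 799 - -36 = 799 + 36 = 835$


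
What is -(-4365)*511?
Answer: 2230515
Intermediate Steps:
-(-4365)*511 = -485*(-4599) = 2230515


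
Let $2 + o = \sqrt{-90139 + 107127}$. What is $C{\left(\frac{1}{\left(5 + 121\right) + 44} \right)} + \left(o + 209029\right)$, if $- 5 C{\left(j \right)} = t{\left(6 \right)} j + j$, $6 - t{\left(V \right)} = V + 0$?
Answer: $\frac{177672949}{850} + 2 \sqrt{4247} \approx 2.0916 \cdot 10^{5}$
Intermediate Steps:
$o = -2 + 2 \sqrt{4247}$ ($o = -2 + \sqrt{-90139 + 107127} = -2 + \sqrt{16988} = -2 + 2 \sqrt{4247} \approx 128.34$)
$t{\left(V \right)} = 6 - V$ ($t{\left(V \right)} = 6 - \left(V + 0\right) = 6 - V$)
$C{\left(j \right)} = - \frac{j}{5}$ ($C{\left(j \right)} = - \frac{\left(6 - 6\right) j + j}{5} = - \frac{0 j + j}{5} = - \frac{0 + j}{5} = - \frac{j}{5}$)
$C{\left(\frac{1}{\left(5 + 121\right) + 44} \right)} + \left(o + 209029\right) = - \frac{1}{5 \left(\left(5 + 121\right) + 44\right)} + \left(\left(-2 + 2 \sqrt{4247}\right) + 209029\right) = - \frac{1}{5 \left(126 + 44\right)} + \left(209027 + 2 \sqrt{4247}\right) = - \frac{1}{5 \cdot 170} + \left(209027 + 2 \sqrt{4247}\right) = \left(- \frac{1}{5}\right) \frac{1}{170} + \left(209027 + 2 \sqrt{4247}\right) = - \frac{1}{850} + \left(209027 + 2 \sqrt{4247}\right) = \frac{177672949}{850} + 2 \sqrt{4247}$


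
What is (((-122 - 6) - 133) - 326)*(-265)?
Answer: 155555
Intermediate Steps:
(((-122 - 6) - 133) - 326)*(-265) = ((-128 - 133) - 326)*(-265) = (-261 - 326)*(-265) = -587*(-265) = 155555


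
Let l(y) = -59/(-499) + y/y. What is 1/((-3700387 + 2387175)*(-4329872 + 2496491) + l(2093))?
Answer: 499/1201401346956786 ≈ 4.1535e-13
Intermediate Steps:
l(y) = 558/499 (l(y) = -59*(-1/499) + 1 = 59/499 + 1 = 558/499)
1/((-3700387 + 2387175)*(-4329872 + 2496491) + l(2093)) = 1/((-3700387 + 2387175)*(-4329872 + 2496491) + 558/499) = 1/(-1313212*(-1833381) + 558/499) = 1/(2407617929772 + 558/499) = 1/(1201401346956786/499) = 499/1201401346956786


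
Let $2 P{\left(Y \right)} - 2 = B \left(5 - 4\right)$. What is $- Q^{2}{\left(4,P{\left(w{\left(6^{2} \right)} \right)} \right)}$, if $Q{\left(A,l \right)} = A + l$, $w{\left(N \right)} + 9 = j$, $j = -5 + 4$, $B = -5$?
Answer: $- \frac{25}{4} \approx -6.25$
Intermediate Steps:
$j = -1$
$w{\left(N \right)} = -10$ ($w{\left(N \right)} = -9 - 1 = -10$)
$P{\left(Y \right)} = - \frac{3}{2}$ ($P{\left(Y \right)} = 1 + \frac{\left(-5\right) \left(5 - 4\right)}{2} = 1 + \frac{\left(-5\right) 1}{2} = 1 + \frac{1}{2} \left(-5\right) = 1 - \frac{5}{2} = - \frac{3}{2}$)
$- Q^{2}{\left(4,P{\left(w{\left(6^{2} \right)} \right)} \right)} = - \left(4 - \frac{3}{2}\right)^{2} = - \left(\frac{5}{2}\right)^{2} = \left(-1\right) \frac{25}{4} = - \frac{25}{4}$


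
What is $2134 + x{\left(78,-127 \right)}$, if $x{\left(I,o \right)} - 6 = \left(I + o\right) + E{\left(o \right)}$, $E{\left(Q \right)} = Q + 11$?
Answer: $1975$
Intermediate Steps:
$E{\left(Q \right)} = 11 + Q$
$x{\left(I,o \right)} = 17 + I + 2 o$ ($x{\left(I,o \right)} = 6 + \left(\left(I + o\right) + \left(11 + o\right)\right) = 6 + \left(11 + I + 2 o\right) = 17 + I + 2 o$)
$2134 + x{\left(78,-127 \right)} = 2134 + \left(17 + 78 + 2 \left(-127\right)\right) = 2134 + \left(17 + 78 - 254\right) = 2134 - 159 = 1975$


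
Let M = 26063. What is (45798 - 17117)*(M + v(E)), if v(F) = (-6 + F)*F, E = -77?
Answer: 930813174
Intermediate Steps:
v(F) = F*(-6 + F)
(45798 - 17117)*(M + v(E)) = (45798 - 17117)*(26063 - 77*(-6 - 77)) = 28681*(26063 - 77*(-83)) = 28681*(26063 + 6391) = 28681*32454 = 930813174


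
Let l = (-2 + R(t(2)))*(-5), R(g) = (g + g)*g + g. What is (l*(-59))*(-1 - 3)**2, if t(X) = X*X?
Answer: 160480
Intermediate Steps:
t(X) = X**2
R(g) = g + 2*g**2 (R(g) = (2*g)*g + g = 2*g**2 + g = g + 2*g**2)
l = -170 (l = (-2 + 2**2*(1 + 2*2**2))*(-5) = (-2 + 4*(1 + 2*4))*(-5) = (-2 + 4*(1 + 8))*(-5) = (-2 + 4*9)*(-5) = (-2 + 36)*(-5) = 34*(-5) = -170)
(l*(-59))*(-1 - 3)**2 = (-170*(-59))*(-1 - 3)**2 = 10030*(-4)**2 = 10030*16 = 160480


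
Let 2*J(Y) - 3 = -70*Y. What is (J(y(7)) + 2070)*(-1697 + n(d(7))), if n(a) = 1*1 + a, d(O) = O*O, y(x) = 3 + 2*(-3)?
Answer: -7169391/2 ≈ -3.5847e+6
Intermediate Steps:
y(x) = -3 (y(x) = 3 - 6 = -3)
J(Y) = 3/2 - 35*Y (J(Y) = 3/2 + (-70*Y)/2 = 3/2 - 35*Y)
d(O) = O²
n(a) = 1 + a
(J(y(7)) + 2070)*(-1697 + n(d(7))) = ((3/2 - 35*(-3)) + 2070)*(-1697 + (1 + 7²)) = ((3/2 + 105) + 2070)*(-1697 + (1 + 49)) = (213/2 + 2070)*(-1697 + 50) = (4353/2)*(-1647) = -7169391/2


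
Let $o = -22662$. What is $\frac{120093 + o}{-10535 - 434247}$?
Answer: $- \frac{97431}{444782} \approx -0.21905$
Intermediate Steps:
$\frac{120093 + o}{-10535 - 434247} = \frac{120093 - 22662}{-10535 - 434247} = \frac{97431}{-444782} = 97431 \left(- \frac{1}{444782}\right) = - \frac{97431}{444782}$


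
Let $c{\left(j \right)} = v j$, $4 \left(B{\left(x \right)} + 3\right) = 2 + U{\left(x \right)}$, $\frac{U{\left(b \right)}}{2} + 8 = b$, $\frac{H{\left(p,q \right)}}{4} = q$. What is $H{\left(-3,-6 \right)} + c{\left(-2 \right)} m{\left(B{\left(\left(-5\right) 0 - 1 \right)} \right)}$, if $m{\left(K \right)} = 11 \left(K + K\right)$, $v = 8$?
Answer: $2440$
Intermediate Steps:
$H{\left(p,q \right)} = 4 q$
$U{\left(b \right)} = -16 + 2 b$
$B{\left(x \right)} = - \frac{13}{2} + \frac{x}{2}$ ($B{\left(x \right)} = -3 + \frac{2 + \left(-16 + 2 x\right)}{4} = -3 + \frac{-14 + 2 x}{4} = -3 + \left(- \frac{7}{2} + \frac{x}{2}\right) = - \frac{13}{2} + \frac{x}{2}$)
$m{\left(K \right)} = 22 K$ ($m{\left(K \right)} = 11 \cdot 2 K = 22 K$)
$c{\left(j \right)} = 8 j$
$H{\left(-3,-6 \right)} + c{\left(-2 \right)} m{\left(B{\left(\left(-5\right) 0 - 1 \right)} \right)} = 4 \left(-6\right) + 8 \left(-2\right) 22 \left(- \frac{13}{2} + \frac{\left(-5\right) 0 - 1}{2}\right) = -24 - 16 \cdot 22 \left(- \frac{13}{2} + \frac{0 - 1}{2}\right) = -24 - 16 \cdot 22 \left(- \frac{13}{2} + \frac{1}{2} \left(-1\right)\right) = -24 - 16 \cdot 22 \left(- \frac{13}{2} - \frac{1}{2}\right) = -24 - 16 \cdot 22 \left(-7\right) = -24 - -2464 = -24 + 2464 = 2440$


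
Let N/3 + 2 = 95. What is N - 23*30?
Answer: -411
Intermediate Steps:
N = 279 (N = -6 + 3*95 = -6 + 285 = 279)
N - 23*30 = 279 - 23*30 = 279 - 690 = -411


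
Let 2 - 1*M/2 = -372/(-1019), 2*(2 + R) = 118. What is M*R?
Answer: 189924/1019 ≈ 186.38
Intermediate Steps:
R = 57 (R = -2 + (1/2)*118 = -2 + 59 = 57)
M = 3332/1019 (M = 4 - (-744)/(-1019) = 4 - (-744)*(-1)/1019 = 4 - 2*372/1019 = 4 - 744/1019 = 3332/1019 ≈ 3.2699)
M*R = (3332/1019)*57 = 189924/1019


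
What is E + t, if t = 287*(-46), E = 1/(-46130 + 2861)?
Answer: -571237339/43269 ≈ -13202.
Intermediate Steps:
E = -1/43269 (E = 1/(-43269) = -1/43269 ≈ -2.3111e-5)
t = -13202
E + t = -1/43269 - 13202 = -571237339/43269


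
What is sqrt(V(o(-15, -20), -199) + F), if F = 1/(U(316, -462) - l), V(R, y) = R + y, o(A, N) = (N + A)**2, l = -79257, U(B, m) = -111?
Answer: sqrt(714106190818)/26382 ≈ 32.031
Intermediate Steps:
o(A, N) = (A + N)**2
F = 1/79146 (F = 1/(-111 - 1*(-79257)) = 1/(-111 + 79257) = 1/79146 ≈ 1.2635e-5)
sqrt(V(o(-15, -20), -199) + F) = sqrt(((-15 - 20)**2 - 199) + 1/79146) = sqrt(((-35)**2 - 199) + 1/79146) = sqrt((1225 - 199) + 1/79146) = sqrt(1026 + 1/79146) = sqrt(81203797/79146) = sqrt(714106190818)/26382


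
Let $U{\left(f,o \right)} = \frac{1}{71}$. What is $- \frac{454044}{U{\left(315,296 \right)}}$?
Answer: $-32237124$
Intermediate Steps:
$U{\left(f,o \right)} = \frac{1}{71}$
$- \frac{454044}{U{\left(315,296 \right)}} = - 454044 \frac{1}{\frac{1}{71}} = \left(-454044\right) 71 = -32237124$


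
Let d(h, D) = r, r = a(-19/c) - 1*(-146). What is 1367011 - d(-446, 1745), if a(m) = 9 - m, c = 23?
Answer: 31437669/23 ≈ 1.3669e+6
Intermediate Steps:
r = 3584/23 (r = (9 - (-19)/23) - 1*(-146) = (9 - (-19)/23) + 146 = (9 - 1*(-19/23)) + 146 = (9 + 19/23) + 146 = 226/23 + 146 = 3584/23 ≈ 155.83)
d(h, D) = 3584/23
1367011 - d(-446, 1745) = 1367011 - 1*3584/23 = 1367011 - 3584/23 = 31437669/23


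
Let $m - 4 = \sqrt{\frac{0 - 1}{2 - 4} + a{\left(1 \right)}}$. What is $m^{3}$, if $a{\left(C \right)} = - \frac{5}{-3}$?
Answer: $\frac{\left(24 + \sqrt{78}\right)^{3}}{216} \approx 163.84$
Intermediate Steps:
$a{\left(C \right)} = \frac{5}{3}$ ($a{\left(C \right)} = \left(-5\right) \left(- \frac{1}{3}\right) = \frac{5}{3}$)
$m = 4 + \frac{\sqrt{78}}{6}$ ($m = 4 + \sqrt{\frac{0 - 1}{2 - 4} + \frac{5}{3}} = 4 + \sqrt{- \frac{1}{-2} + \frac{5}{3}} = 4 + \sqrt{\left(-1\right) \left(- \frac{1}{2}\right) + \frac{5}{3}} = 4 + \sqrt{\frac{1}{2} + \frac{5}{3}} = 4 + \sqrt{\frac{13}{6}} = 4 + \frac{\sqrt{78}}{6} \approx 5.472$)
$m^{3} = \left(4 + \frac{\sqrt{78}}{6}\right)^{3}$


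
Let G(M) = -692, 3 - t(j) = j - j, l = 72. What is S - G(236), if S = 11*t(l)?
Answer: 725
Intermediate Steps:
t(j) = 3 (t(j) = 3 - (j - j) = 3 - 1*0 = 3 + 0 = 3)
S = 33 (S = 11*3 = 33)
S - G(236) = 33 - 1*(-692) = 33 + 692 = 725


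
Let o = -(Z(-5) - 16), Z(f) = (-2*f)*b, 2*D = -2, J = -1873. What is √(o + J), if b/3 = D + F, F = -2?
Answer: I*√1767 ≈ 42.036*I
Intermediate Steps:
D = -1 (D = (½)*(-2) = -1)
b = -9 (b = 3*(-1 - 2) = 3*(-3) = -9)
Z(f) = 18*f (Z(f) = -2*f*(-9) = 18*f)
o = 106 (o = -(18*(-5) - 16) = -(-90 - 16) = -1*(-106) = 106)
√(o + J) = √(106 - 1873) = √(-1767) = I*√1767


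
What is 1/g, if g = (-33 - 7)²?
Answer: 1/1600 ≈ 0.00062500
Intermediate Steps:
g = 1600 (g = (-40)² = 1600)
1/g = 1/1600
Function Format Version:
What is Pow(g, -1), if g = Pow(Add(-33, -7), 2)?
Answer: Rational(1, 1600) ≈ 0.00062500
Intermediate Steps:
g = 1600 (g = Pow(-40, 2) = 1600)
Pow(g, -1) = Pow(1600, -1) = Rational(1, 1600)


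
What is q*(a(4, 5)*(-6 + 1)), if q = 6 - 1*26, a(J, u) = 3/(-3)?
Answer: -100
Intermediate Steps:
a(J, u) = -1 (a(J, u) = 3*(-1/3) = -1)
q = -20 (q = 6 - 26 = -20)
q*(a(4, 5)*(-6 + 1)) = -(-20)*(-6 + 1) = -(-20)*(-5) = -20*5 = -100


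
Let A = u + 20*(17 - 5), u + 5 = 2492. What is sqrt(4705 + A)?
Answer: 2*sqrt(1858) ≈ 86.209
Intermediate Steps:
u = 2487 (u = -5 + 2492 = 2487)
A = 2727 (A = 2487 + 20*(17 - 5) = 2487 + 20*12 = 2487 + 240 = 2727)
sqrt(4705 + A) = sqrt(4705 + 2727) = sqrt(7432) = 2*sqrt(1858)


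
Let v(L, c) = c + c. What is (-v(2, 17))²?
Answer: 1156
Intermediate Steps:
v(L, c) = 2*c
(-v(2, 17))² = (-2*17)² = (-1*34)² = (-34)² = 1156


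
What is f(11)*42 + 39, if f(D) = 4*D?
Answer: 1887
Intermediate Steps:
f(11)*42 + 39 = (4*11)*42 + 39 = 44*42 + 39 = 1848 + 39 = 1887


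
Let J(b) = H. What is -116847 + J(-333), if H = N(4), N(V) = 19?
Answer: -116828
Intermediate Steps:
H = 19
J(b) = 19
-116847 + J(-333) = -116847 + 19 = -116828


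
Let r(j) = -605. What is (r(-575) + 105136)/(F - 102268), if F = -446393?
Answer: -104531/548661 ≈ -0.19052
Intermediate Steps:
(r(-575) + 105136)/(F - 102268) = (-605 + 105136)/(-446393 - 102268) = 104531/(-548661) = 104531*(-1/548661) = -104531/548661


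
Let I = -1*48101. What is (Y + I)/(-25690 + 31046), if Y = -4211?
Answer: -1006/103 ≈ -9.7670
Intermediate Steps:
I = -48101
(Y + I)/(-25690 + 31046) = (-4211 - 48101)/(-25690 + 31046) = -52312/5356 = -52312*1/5356 = -1006/103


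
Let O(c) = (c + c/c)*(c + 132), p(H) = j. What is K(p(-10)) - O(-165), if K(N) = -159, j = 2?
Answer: -5571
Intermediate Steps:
p(H) = 2
O(c) = (1 + c)*(132 + c) (O(c) = (c + 1)*(132 + c) = (1 + c)*(132 + c))
K(p(-10)) - O(-165) = -159 - (132 + (-165)**2 + 133*(-165)) = -159 - (132 + 27225 - 21945) = -159 - 1*5412 = -159 - 5412 = -5571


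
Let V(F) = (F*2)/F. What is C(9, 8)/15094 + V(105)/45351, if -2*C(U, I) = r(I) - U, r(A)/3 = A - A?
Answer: 468535/1369055988 ≈ 0.00034223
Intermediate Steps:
r(A) = 0 (r(A) = 3*(A - A) = 3*0 = 0)
V(F) = 2 (V(F) = (2*F)/F = 2)
C(U, I) = U/2 (C(U, I) = -(0 - U)/2 = -(-1)*U/2 = U/2)
C(9, 8)/15094 + V(105)/45351 = ((½)*9)/15094 + 2/45351 = (9/2)*(1/15094) + 2*(1/45351) = 9/30188 + 2/45351 = 468535/1369055988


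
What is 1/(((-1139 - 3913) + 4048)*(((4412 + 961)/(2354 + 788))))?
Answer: -1571/2697246 ≈ -0.00058245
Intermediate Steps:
1/(((-1139 - 3913) + 4048)*(((4412 + 961)/(2354 + 788)))) = 1/((-5052 + 4048)*((5373/3142))) = 1/((-1004)*((5373*(1/3142)))) = -1/(1004*5373/3142) = -1/1004*3142/5373 = -1571/2697246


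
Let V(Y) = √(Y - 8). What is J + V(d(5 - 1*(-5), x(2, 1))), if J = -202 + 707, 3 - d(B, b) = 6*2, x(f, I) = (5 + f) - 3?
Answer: 505 + I*√17 ≈ 505.0 + 4.1231*I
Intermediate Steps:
x(f, I) = 2 + f
d(B, b) = -9 (d(B, b) = 3 - 6*2 = 3 - 1*12 = 3 - 12 = -9)
V(Y) = √(-8 + Y)
J = 505
J + V(d(5 - 1*(-5), x(2, 1))) = 505 + √(-8 - 9) = 505 + √(-17) = 505 + I*√17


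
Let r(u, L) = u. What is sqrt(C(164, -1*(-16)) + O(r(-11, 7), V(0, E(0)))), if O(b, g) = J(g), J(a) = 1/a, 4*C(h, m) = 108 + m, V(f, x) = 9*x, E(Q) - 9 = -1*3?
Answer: 5*sqrt(402)/18 ≈ 5.5694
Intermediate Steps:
E(Q) = 6 (E(Q) = 9 - 1*3 = 9 - 3 = 6)
C(h, m) = 27 + m/4 (C(h, m) = (108 + m)/4 = 27 + m/4)
O(b, g) = 1/g
sqrt(C(164, -1*(-16)) + O(r(-11, 7), V(0, E(0)))) = sqrt((27 + (-1*(-16))/4) + 1/(9*6)) = sqrt((27 + (1/4)*16) + 1/54) = sqrt((27 + 4) + 1/54) = sqrt(31 + 1/54) = sqrt(1675/54) = 5*sqrt(402)/18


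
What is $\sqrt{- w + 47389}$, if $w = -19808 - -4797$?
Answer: $40 \sqrt{39} \approx 249.8$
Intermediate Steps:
$w = -15011$ ($w = -19808 + 4797 = -15011$)
$\sqrt{- w + 47389} = \sqrt{\left(-1\right) \left(-15011\right) + 47389} = \sqrt{15011 + 47389} = \sqrt{62400} = 40 \sqrt{39}$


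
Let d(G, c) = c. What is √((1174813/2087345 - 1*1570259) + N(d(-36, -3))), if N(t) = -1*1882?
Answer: 32*I*√6689287371403585/2087345 ≈ 1253.8*I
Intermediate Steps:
N(t) = -1882
√((1174813/2087345 - 1*1570259) + N(d(-36, -3))) = √((1174813/2087345 - 1*1570259) - 1882) = √((1174813*(1/2087345) - 1570259) - 1882) = √((1174813/2087345 - 1570259) - 1882) = √(-3277671097542/2087345 - 1882) = √(-3281599480832/2087345) = 32*I*√6689287371403585/2087345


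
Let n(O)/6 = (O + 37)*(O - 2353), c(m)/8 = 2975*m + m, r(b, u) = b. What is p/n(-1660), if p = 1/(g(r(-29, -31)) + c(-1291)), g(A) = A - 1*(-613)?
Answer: -1/1201101845345136 ≈ -8.3257e-16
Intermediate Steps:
c(m) = 23808*m (c(m) = 8*(2975*m + m) = 8*(2976*m) = 23808*m)
g(A) = 613 + A (g(A) = A + 613 = 613 + A)
n(O) = 6*(-2353 + O)*(37 + O) (n(O) = 6*((O + 37)*(O - 2353)) = 6*((37 + O)*(-2353 + O)) = 6*((-2353 + O)*(37 + O)) = 6*(-2353 + O)*(37 + O))
p = -1/30735544 (p = 1/((613 - 29) + 23808*(-1291)) = 1/(584 - 30736128) = 1/(-30735544) = -1/30735544 ≈ -3.2536e-8)
p/n(-1660) = -1/(30735544*(-522366 - 13896*(-1660) + 6*(-1660)²)) = -1/(30735544*(-522366 + 23067360 + 6*2755600)) = -1/(30735544*(-522366 + 23067360 + 16533600)) = -1/30735544/39078594 = -1/30735544*1/39078594 = -1/1201101845345136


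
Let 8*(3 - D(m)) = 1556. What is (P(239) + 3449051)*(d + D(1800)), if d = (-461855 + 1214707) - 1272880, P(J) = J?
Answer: -1794387919155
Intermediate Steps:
D(m) = -383/2 (D(m) = 3 - ⅛*1556 = 3 - 389/2 = -383/2)
d = -520028 (d = 752852 - 1272880 = -520028)
(P(239) + 3449051)*(d + D(1800)) = (239 + 3449051)*(-520028 - 383/2) = 3449290*(-1040439/2) = -1794387919155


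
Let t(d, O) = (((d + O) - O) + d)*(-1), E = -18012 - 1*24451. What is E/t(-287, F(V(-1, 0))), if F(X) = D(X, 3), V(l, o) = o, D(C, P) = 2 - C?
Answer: -42463/574 ≈ -73.977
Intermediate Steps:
F(X) = 2 - X
E = -42463 (E = -18012 - 24451 = -42463)
t(d, O) = -2*d (t(d, O) = (((O + d) - O) + d)*(-1) = (d + d)*(-1) = (2*d)*(-1) = -2*d)
E/t(-287, F(V(-1, 0))) = -42463/((-2*(-287))) = -42463/574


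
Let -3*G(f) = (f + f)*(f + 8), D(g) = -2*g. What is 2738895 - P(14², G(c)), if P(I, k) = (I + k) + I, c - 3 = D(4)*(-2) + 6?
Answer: 2739053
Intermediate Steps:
c = 25 (c = 3 + (-2*4*(-2) + 6) = 3 + (-8*(-2) + 6) = 3 + (16 + 6) = 3 + 22 = 25)
G(f) = -2*f*(8 + f)/3 (G(f) = -(f + f)*(f + 8)/3 = -2*f*(8 + f)/3)
P(I, k) = k + 2*I
2738895 - P(14², G(c)) = 2738895 - (-⅔*25*(8 + 25) + 2*14²) = 2738895 - (-⅔*25*33 + 2*196) = 2738895 - (-550 + 392) = 2738895 - 1*(-158) = 2738895 + 158 = 2739053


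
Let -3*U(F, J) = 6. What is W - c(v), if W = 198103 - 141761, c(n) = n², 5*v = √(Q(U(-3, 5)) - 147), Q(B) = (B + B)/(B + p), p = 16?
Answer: 9860881/175 ≈ 56348.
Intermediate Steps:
U(F, J) = -2 (U(F, J) = -⅓*6 = -2)
Q(B) = 2*B/(16 + B) (Q(B) = (B + B)/(B + 16) = (2*B)/(16 + B) = 2*B/(16 + B))
v = I*√7217/35 (v = √(2*(-2)/(16 - 2) - 147)/5 = √(2*(-2)/14 - 147)/5 = √(2*(-2)*(1/14) - 147)/5 = √(-2/7 - 147)/5 = √(-1031/7)/5 = (I*√7217/7)/5 = I*√7217/35 ≈ 2.4272*I)
W = 56342
W - c(v) = 56342 - (I*√7217/35)² = 56342 - 1*(-1031/175) = 56342 + 1031/175 = 9860881/175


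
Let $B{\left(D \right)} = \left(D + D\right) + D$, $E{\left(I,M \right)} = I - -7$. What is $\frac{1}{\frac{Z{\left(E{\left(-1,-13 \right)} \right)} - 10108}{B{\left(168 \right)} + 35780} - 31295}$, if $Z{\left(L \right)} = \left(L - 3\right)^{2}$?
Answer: $- \frac{36284}{1135517879} \approx -3.1954 \cdot 10^{-5}$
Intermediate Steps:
$E{\left(I,M \right)} = 7 + I$ ($E{\left(I,M \right)} = I + 7 = 7 + I$)
$B{\left(D \right)} = 3 D$ ($B{\left(D \right)} = 2 D + D = 3 D$)
$Z{\left(L \right)} = \left(-3 + L\right)^{2}$
$\frac{1}{\frac{Z{\left(E{\left(-1,-13 \right)} \right)} - 10108}{B{\left(168 \right)} + 35780} - 31295} = \frac{1}{\frac{\left(-3 + \left(7 - 1\right)\right)^{2} - 10108}{3 \cdot 168 + 35780} - 31295} = \frac{1}{\frac{\left(-3 + 6\right)^{2} - 10108}{504 + 35780} - 31295} = \frac{1}{\frac{3^{2} - 10108}{36284} - 31295} = \frac{1}{\left(9 - 10108\right) \frac{1}{36284} - 31295} = \frac{1}{\left(-10099\right) \frac{1}{36284} - 31295} = \frac{1}{- \frac{10099}{36284} - 31295} = \frac{1}{- \frac{1135517879}{36284}} = - \frac{36284}{1135517879}$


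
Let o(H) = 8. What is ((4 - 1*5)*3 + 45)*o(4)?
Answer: 336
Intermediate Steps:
((4 - 1*5)*3 + 45)*o(4) = ((4 - 1*5)*3 + 45)*8 = ((4 - 5)*3 + 45)*8 = (-1*3 + 45)*8 = (-3 + 45)*8 = 42*8 = 336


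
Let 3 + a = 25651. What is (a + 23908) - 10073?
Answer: 39483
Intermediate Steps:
a = 25648 (a = -3 + 25651 = 25648)
(a + 23908) - 10073 = (25648 + 23908) - 10073 = 49556 - 10073 = 39483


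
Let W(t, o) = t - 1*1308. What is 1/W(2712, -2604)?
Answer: 1/1404 ≈ 0.00071225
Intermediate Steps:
W(t, o) = -1308 + t (W(t, o) = t - 1308 = -1308 + t)
1/W(2712, -2604) = 1/(-1308 + 2712) = 1/1404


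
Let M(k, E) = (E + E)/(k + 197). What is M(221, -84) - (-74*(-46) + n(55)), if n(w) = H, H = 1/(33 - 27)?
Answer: -4269329/1254 ≈ -3404.6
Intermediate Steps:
H = ⅙ (H = 1/6 = ⅙ ≈ 0.16667)
M(k, E) = 2*E/(197 + k) (M(k, E) = (2*E)/(197 + k) = 2*E/(197 + k))
n(w) = ⅙
M(221, -84) - (-74*(-46) + n(55)) = 2*(-84)/(197 + 221) - (-74*(-46) + ⅙) = 2*(-84)/418 - (3404 + ⅙) = 2*(-84)*(1/418) - 1*20425/6 = -84/209 - 20425/6 = -4269329/1254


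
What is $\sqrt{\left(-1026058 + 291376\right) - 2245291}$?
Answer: $i \sqrt{2979973} \approx 1726.3 i$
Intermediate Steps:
$\sqrt{\left(-1026058 + 291376\right) - 2245291} = \sqrt{-734682 - 2245291} = \sqrt{-2979973} = i \sqrt{2979973}$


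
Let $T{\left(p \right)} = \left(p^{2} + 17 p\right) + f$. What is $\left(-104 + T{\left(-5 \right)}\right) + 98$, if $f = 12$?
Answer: $-54$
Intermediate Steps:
$T{\left(p \right)} = 12 + p^{2} + 17 p$ ($T{\left(p \right)} = \left(p^{2} + 17 p\right) + 12 = 12 + p^{2} + 17 p$)
$\left(-104 + T{\left(-5 \right)}\right) + 98 = \left(-104 + \left(12 + \left(-5\right)^{2} + 17 \left(-5\right)\right)\right) + 98 = \left(-104 + \left(12 + 25 - 85\right)\right) + 98 = \left(-104 - 48\right) + 98 = -152 + 98 = -54$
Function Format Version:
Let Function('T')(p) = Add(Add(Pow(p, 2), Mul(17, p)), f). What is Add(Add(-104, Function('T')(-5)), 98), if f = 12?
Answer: -54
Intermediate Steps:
Function('T')(p) = Add(12, Pow(p, 2), Mul(17, p)) (Function('T')(p) = Add(Add(Pow(p, 2), Mul(17, p)), 12) = Add(12, Pow(p, 2), Mul(17, p)))
Add(Add(-104, Function('T')(-5)), 98) = Add(Add(-104, Add(12, Pow(-5, 2), Mul(17, -5))), 98) = Add(Add(-104, Add(12, 25, -85)), 98) = Add(Add(-104, -48), 98) = Add(-152, 98) = -54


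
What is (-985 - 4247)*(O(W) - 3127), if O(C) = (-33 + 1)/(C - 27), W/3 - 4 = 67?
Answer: 507202288/31 ≈ 1.6361e+7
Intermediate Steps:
W = 213 (W = 12 + 3*67 = 12 + 201 = 213)
O(C) = -32/(-27 + C)
(-985 - 4247)*(O(W) - 3127) = (-985 - 4247)*(-32/(-27 + 213) - 3127) = -5232*(-32/186 - 3127) = -5232*(-32*1/186 - 3127) = -5232*(-16/93 - 3127) = -5232*(-290827/93) = 507202288/31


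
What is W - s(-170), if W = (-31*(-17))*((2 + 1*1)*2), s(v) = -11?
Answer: 3173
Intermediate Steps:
W = 3162 (W = 527*((2 + 1)*2) = 527*(3*2) = 527*6 = 3162)
W - s(-170) = 3162 - 1*(-11) = 3162 + 11 = 3173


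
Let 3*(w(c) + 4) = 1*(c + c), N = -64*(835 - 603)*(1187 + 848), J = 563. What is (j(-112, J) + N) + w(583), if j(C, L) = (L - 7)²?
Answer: -89718478/3 ≈ -2.9906e+7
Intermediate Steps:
j(C, L) = (-7 + L)²
N = -30215680 (N = -14848*2035 = -64*472120 = -30215680)
w(c) = -4 + 2*c/3 (w(c) = -4 + (1*(c + c))/3 = -4 + (1*(2*c))/3 = -4 + (2*c)/3 = -4 + 2*c/3)
(j(-112, J) + N) + w(583) = ((-7 + 563)² - 30215680) + (-4 + (⅔)*583) = (556² - 30215680) + (-4 + 1166/3) = (309136 - 30215680) + 1154/3 = -29906544 + 1154/3 = -89718478/3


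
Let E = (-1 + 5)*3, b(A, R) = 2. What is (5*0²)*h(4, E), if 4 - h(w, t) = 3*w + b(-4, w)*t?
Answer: 0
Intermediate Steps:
E = 12 (E = 4*3 = 12)
h(w, t) = 4 - 3*w - 2*t (h(w, t) = 4 - (3*w + 2*t) = 4 - (2*t + 3*w) = 4 + (-3*w - 2*t) = 4 - 3*w - 2*t)
(5*0²)*h(4, E) = (5*0²)*(4 - 3*4 - 2*12) = (5*0)*(4 - 12 - 24) = 0*(-32) = 0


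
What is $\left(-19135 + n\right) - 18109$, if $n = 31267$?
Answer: $-5977$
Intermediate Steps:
$\left(-19135 + n\right) - 18109 = \left(-19135 + 31267\right) - 18109 = 12132 - 18109 = -5977$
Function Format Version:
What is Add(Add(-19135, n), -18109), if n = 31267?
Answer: -5977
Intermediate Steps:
Add(Add(-19135, n), -18109) = Add(Add(-19135, 31267), -18109) = Add(12132, -18109) = -5977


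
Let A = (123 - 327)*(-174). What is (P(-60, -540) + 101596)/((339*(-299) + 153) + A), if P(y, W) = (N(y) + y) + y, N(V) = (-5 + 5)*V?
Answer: -25369/16428 ≈ -1.5443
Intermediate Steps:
N(V) = 0 (N(V) = 0*V = 0)
P(y, W) = 2*y (P(y, W) = (0 + y) + y = y + y = 2*y)
A = 35496 (A = -204*(-174) = 35496)
(P(-60, -540) + 101596)/((339*(-299) + 153) + A) = (2*(-60) + 101596)/((339*(-299) + 153) + 35496) = (-120 + 101596)/((-101361 + 153) + 35496) = 101476/(-101208 + 35496) = 101476/(-65712) = 101476*(-1/65712) = -25369/16428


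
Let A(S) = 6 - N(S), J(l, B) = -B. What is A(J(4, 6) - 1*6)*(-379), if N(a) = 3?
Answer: -1137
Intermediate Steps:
A(S) = 3 (A(S) = 6 - 1*3 = 6 - 3 = 3)
A(J(4, 6) - 1*6)*(-379) = 3*(-379) = -1137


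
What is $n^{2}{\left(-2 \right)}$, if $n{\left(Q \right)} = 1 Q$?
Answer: $4$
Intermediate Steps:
$n{\left(Q \right)} = Q$
$n^{2}{\left(-2 \right)} = \left(-2\right)^{2} = 4$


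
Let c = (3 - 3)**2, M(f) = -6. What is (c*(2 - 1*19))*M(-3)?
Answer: 0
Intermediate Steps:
c = 0 (c = 0**2 = 0)
(c*(2 - 1*19))*M(-3) = (0*(2 - 1*19))*(-6) = (0*(2 - 19))*(-6) = (0*(-17))*(-6) = 0*(-6) = 0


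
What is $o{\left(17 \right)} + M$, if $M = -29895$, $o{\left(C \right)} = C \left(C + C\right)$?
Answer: $-29317$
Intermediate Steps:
$o{\left(C \right)} = 2 C^{2}$ ($o{\left(C \right)} = C 2 C = 2 C^{2}$)
$o{\left(17 \right)} + M = 2 \cdot 17^{2} - 29895 = 2 \cdot 289 - 29895 = 578 - 29895 = -29317$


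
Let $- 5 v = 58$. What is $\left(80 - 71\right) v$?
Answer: $- \frac{522}{5} \approx -104.4$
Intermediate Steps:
$v = - \frac{58}{5}$ ($v = \left(- \frac{1}{5}\right) 58 = - \frac{58}{5} \approx -11.6$)
$\left(80 - 71\right) v = \left(80 - 71\right) \left(- \frac{58}{5}\right) = 9 \left(- \frac{58}{5}\right) = - \frac{522}{5}$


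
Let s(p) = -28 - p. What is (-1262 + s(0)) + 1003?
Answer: -287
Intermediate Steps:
(-1262 + s(0)) + 1003 = (-1262 + (-28 - 1*0)) + 1003 = (-1262 + (-28 + 0)) + 1003 = (-1262 - 28) + 1003 = -1290 + 1003 = -287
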